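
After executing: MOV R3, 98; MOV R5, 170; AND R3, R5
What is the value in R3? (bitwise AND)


Register state trace:
  MOV R3, 98  → R3 = 98 (0b01100010)
  MOV R5, 170  → R5 = 170 (0b10101010)
  AND R3, R5  → R3 = 98 AND 170 = 34 (0b00100010)
Final: R3 = 34

34


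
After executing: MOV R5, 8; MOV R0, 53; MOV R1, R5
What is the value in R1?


Register state trace:
  MOV R5, 8  → R5 = 8
  MOV R0, 53  → R0 = 53
  MOV R1, R5  → R1 = 8
Final: R1 = 8

8


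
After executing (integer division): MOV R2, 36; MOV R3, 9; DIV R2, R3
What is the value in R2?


Register state trace:
  MOV R2, 36  → R2 = 36
  MOV R3, 9  → R3 = 9
  DIV R2, R3  → R2 = 36 // 9 = 4
Final: R2 = 4

4


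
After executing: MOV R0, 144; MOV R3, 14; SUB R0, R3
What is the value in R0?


Register state trace:
  MOV R0, 144  → R0 = 144
  MOV R3, 14  → R3 = 14
  SUB R0, R3  → R0 = 144 - 14 = 130
Final: R0 = 130

130


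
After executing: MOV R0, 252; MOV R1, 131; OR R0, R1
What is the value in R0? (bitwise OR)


Register state trace:
  MOV R0, 252  → R0 = 252 (0b11111100)
  MOV R1, 131  → R1 = 131 (0b10000011)
  OR R0, R1   → R0 = 252 OR 131 = 255 (0b11111111)
Final: R0 = 255

255


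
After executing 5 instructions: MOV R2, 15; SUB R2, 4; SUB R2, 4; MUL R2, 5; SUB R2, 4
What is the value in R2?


Register state trace:
  MOV R2, 15  → R2 = 15
  SUB R2, 4  → R2 = 15 - 4 = 11
  SUB R2, 4  → R2 = 11 - 4 = 7
  MUL R2, 5  → R2 = 7 * 5 = 35
  SUB R2, 4  → R2 = 35 - 4 = 31
Final: R2 = 31

31


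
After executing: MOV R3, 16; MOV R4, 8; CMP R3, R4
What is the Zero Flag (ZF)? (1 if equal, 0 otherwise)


Register state trace:
  MOV R3, 16  → R3 = 16
  MOV R4, 8  → R4 = 8
  CMP R3, R4  → computes 16 - 8 = 8
  Result is nonzero, so values are not equal
ZF = 0

0


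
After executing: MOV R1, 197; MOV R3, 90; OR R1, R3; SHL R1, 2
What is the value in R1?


Register state trace:
  MOV R1, 197  → R1 = 197 (0b11000101)
  MOV R3, 90  → R3 = 90 (0b01011010)
  OR R1, R3  → R1 = 197 OR 90 = 223 (0b11011111)
  SHL R1, 2  → R1 = 223 << 2 = 892
Final: R1 = 892

892


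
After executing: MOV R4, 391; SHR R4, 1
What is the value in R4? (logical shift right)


Register state trace:
  MOV R4, 391  → R4 = 391
  SHR R4, 1  → R4 = 391 >> 1 = 391 // 2^1 = 195
Final: R4 = 195

195


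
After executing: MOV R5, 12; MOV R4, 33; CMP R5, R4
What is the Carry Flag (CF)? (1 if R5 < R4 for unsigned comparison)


Register state trace:
  MOV R5, 12  → R5 = 12
  MOV R4, 33  → R4 = 33
  CMP R5, R4  → unsigned 12 - 33: borrow occurs
  12 < 33, so CF = 1
CF = 1

1


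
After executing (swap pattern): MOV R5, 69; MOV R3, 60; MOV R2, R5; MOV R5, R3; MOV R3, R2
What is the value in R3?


Register state trace (swap pattern):
  MOV R5, 69  → R5 = 69
  MOV R3, 60  → R3 = 60
  MOV R2, R5  → R2 = 69  (save R5)
  MOV R5, R3  → R5 = 60  (R5 gets R3's value)
  MOV R3, R2  → R3 = 69  (R3 gets saved value)
Final: R3 = 69

69


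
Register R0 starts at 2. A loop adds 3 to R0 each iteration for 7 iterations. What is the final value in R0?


Starting value: R0 = 2
  Iter 1: R0 = 2 + 3 = 5
  Iter 2: R0 = 5 + 3 = 8
  Iter 3: R0 = 8 + 3 = 11
  Iter 4: R0 = 11 + 3 = 14
  Iter 5: R0 = 14 + 3 = 17
  Iter 6: R0 = 17 + 3 = 20
  Iter 7: R0 = 20 + 3 = 23
Final: R0 = 23

23


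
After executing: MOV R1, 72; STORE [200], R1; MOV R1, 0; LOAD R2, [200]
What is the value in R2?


Register and memory trace:
  MOV R1, 72  → R1 = 72
  STORE [200], R1  → mem[200] = 72
  MOV R1, 0  → R1 = 0
  LOAD R2, [200]  → R2 = mem[200] = 72
Final: R2 = 72

72


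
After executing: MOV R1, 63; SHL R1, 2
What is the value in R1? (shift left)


Register state trace:
  MOV R1, 63  → R1 = 63
  SHL R1, 2  → R1 = 63 << 2 = 63 * 2^2 = 252
Final: R1 = 252

252


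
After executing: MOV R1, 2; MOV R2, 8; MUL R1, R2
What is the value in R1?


Register state trace:
  MOV R1, 2  → R1 = 2
  MOV R2, 8  → R2 = 8
  MUL R1, R2  → R1 = 2 * 8 = 16
Final: R1 = 16

16


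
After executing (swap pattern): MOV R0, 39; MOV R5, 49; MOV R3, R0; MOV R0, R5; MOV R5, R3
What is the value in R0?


Register state trace (swap pattern):
  MOV R0, 39  → R0 = 39
  MOV R5, 49  → R5 = 49
  MOV R3, R0  → R3 = 39  (save R0)
  MOV R0, R5  → R0 = 49  (R0 gets R5's value)
  MOV R5, R3  → R5 = 39  (R5 gets saved value)
Final: R0 = 49

49


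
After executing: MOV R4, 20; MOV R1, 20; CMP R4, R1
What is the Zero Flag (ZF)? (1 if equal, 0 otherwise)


Register state trace:
  MOV R4, 20  → R4 = 20
  MOV R1, 20  → R1 = 20
  CMP R4, R1  → computes 20 - 20 = 0
  Result is zero, so values are equal
ZF = 1

1


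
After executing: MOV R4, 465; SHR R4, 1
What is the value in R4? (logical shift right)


Register state trace:
  MOV R4, 465  → R4 = 465
  SHR R4, 1  → R4 = 465 >> 1 = 465 // 2^1 = 232
Final: R4 = 232

232


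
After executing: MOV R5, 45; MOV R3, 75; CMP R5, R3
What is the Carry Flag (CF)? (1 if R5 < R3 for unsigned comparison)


Register state trace:
  MOV R5, 45  → R5 = 45
  MOV R3, 75  → R3 = 75
  CMP R5, R3  → unsigned 45 - 75: borrow occurs
  45 < 75, so CF = 1
CF = 1

1


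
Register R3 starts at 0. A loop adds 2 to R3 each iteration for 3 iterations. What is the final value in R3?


Starting value: R3 = 0
  Iter 1: R3 = 0 + 2 = 2
  Iter 2: R3 = 2 + 2 = 4
  Iter 3: R3 = 4 + 2 = 6
Final: R3 = 6

6


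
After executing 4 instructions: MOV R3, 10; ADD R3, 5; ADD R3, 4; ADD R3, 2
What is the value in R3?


Register state trace:
  MOV R3, 10  → R3 = 10
  ADD R3, 5  → R3 = 10 + 5 = 15
  ADD R3, 4  → R3 = 15 + 4 = 19
  ADD R3, 2  → R3 = 19 + 2 = 21
Final: R3 = 21

21


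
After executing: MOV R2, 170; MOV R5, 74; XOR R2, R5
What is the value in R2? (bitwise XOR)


Register state trace:
  MOV R2, 170  → R2 = 170 (0b10101010)
  MOV R5, 74  → R5 = 74 (0b01001010)
  XOR R2, R5  → R2 = 170 XOR 74 = 224 (0b11100000)
Final: R2 = 224

224


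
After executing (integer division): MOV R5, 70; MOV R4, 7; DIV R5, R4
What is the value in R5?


Register state trace:
  MOV R5, 70  → R5 = 70
  MOV R4, 7  → R4 = 7
  DIV R5, R4  → R5 = 70 // 7 = 10
Final: R5 = 10

10


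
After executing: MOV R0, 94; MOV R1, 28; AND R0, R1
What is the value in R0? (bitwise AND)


Register state trace:
  MOV R0, 94  → R0 = 94 (0b01011110)
  MOV R1, 28  → R1 = 28 (0b00011100)
  AND R0, R1  → R0 = 94 AND 28 = 28 (0b00011100)
Final: R0 = 28

28


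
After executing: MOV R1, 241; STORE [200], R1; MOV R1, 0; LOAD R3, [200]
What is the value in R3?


Register and memory trace:
  MOV R1, 241  → R1 = 241
  STORE [200], R1  → mem[200] = 241
  MOV R1, 0  → R1 = 0
  LOAD R3, [200]  → R3 = mem[200] = 241
Final: R3 = 241

241


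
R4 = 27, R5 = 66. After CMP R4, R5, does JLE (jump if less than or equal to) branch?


Trace:
  R4 = 27, R5 = 66
  CMP R4, R5  → compares 27 vs 66
  JLE checks: is 27 less than or equal to 66?
  27 < 66, so condition is true
Branch taken: Yes

Yes


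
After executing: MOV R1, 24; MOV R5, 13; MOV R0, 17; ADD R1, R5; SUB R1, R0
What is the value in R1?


Register state trace:
  MOV R1, 24  → R1 = 24
  MOV R5, 13  → R5 = 13
  MOV R0, 17  → R0 = 17
  ADD R1, R5  → R1 = 24 + 13 = 37
  SUB R1, R0  → R1 = 37 - 17 = 20
Final: R1 = 20

20


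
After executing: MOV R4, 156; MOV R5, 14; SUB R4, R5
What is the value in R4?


Register state trace:
  MOV R4, 156  → R4 = 156
  MOV R5, 14  → R5 = 14
  SUB R4, R5  → R4 = 156 - 14 = 142
Final: R4 = 142

142


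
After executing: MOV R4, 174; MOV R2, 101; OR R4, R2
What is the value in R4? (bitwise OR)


Register state trace:
  MOV R4, 174  → R4 = 174 (0b10101110)
  MOV R2, 101  → R2 = 101 (0b01100101)
  OR R4, R2   → R4 = 174 OR 101 = 239 (0b11101111)
Final: R4 = 239

239


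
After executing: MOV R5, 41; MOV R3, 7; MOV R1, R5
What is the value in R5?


Register state trace:
  MOV R5, 41  → R5 = 41
  MOV R3, 7  → R3 = 7
  MOV R1, R5  → R1 = 41
Final: R5 = 41

41


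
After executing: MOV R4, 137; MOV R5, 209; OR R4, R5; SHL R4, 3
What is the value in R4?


Register state trace:
  MOV R4, 137  → R4 = 137 (0b10001001)
  MOV R5, 209  → R5 = 209 (0b11010001)
  OR R4, R5  → R4 = 137 OR 209 = 217 (0b11011001)
  SHL R4, 3  → R4 = 217 << 3 = 1736
Final: R4 = 1736

1736


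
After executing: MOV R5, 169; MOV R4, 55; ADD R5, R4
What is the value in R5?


Register state trace:
  MOV R5, 169  → R5 = 169
  MOV R4, 55  → R4 = 55
  ADD R5, R4  → R5 = 169 + 55 = 224
Final: R5 = 224

224


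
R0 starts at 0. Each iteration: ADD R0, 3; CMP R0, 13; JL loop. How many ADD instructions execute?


Loop trace (R0 starts at 0, target 13, step 3):
  ADD #1: R0 = 0 + 3 = 3  → 3 < 13, loop
  ADD #2: R0 = 3 + 3 = 6  → 6 < 13, loop
  ADD #3: R0 = 6 + 3 = 9  → 9 < 13, loop
  ADD #4: R0 = 9 + 3 = 12  → 12 < 13, loop
  ADD #5: R0 = 12 + 3 = 15  → 15 >= 13, exit
Total ADD instructions: 5

5


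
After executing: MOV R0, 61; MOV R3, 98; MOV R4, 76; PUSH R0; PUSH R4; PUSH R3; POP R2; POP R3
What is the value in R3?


Stack trace (top is rightmost):
  MOV R0, 61  → R0 = 61
  MOV R3, 98  → R3 = 98
  MOV R4, 76  → R4 = 76
  PUSH R0  → stack: [61]
  PUSH R4  → stack: [61, 76]
  PUSH R3  → stack: [61, 76, 98]
  POP R2  → R2 = 98, stack: [61, 76]
  POP R3  → R3 = 76, stack: [61]
Final: R3 = 76

76


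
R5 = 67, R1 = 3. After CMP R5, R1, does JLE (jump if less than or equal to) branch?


Trace:
  R5 = 67, R1 = 3
  CMP R5, R1  → compares 67 vs 3
  JLE checks: is 67 less than or equal to 3?
  67 > 3, so condition is false
Branch taken: No

No


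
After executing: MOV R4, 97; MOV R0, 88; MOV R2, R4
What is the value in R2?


Register state trace:
  MOV R4, 97  → R4 = 97
  MOV R0, 88  → R0 = 88
  MOV R2, R4  → R2 = 97
Final: R2 = 97

97


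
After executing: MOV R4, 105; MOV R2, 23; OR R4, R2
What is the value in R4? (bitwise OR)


Register state trace:
  MOV R4, 105  → R4 = 105 (0b01101001)
  MOV R2, 23  → R2 = 23 (0b00010111)
  OR R4, R2   → R4 = 105 OR 23 = 127 (0b01111111)
Final: R4 = 127

127


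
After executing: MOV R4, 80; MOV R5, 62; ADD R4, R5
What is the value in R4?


Register state trace:
  MOV R4, 80  → R4 = 80
  MOV R5, 62  → R5 = 62
  ADD R4, R5  → R4 = 80 + 62 = 142
Final: R4 = 142

142


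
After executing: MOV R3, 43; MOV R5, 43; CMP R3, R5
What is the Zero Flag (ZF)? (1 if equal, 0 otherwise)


Register state trace:
  MOV R3, 43  → R3 = 43
  MOV R5, 43  → R5 = 43
  CMP R3, R5  → computes 43 - 43 = 0
  Result is zero, so values are equal
ZF = 1

1


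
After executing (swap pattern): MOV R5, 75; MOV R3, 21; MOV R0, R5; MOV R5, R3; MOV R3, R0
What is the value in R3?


Register state trace (swap pattern):
  MOV R5, 75  → R5 = 75
  MOV R3, 21  → R3 = 21
  MOV R0, R5  → R0 = 75  (save R5)
  MOV R5, R3  → R5 = 21  (R5 gets R3's value)
  MOV R3, R0  → R3 = 75  (R3 gets saved value)
Final: R3 = 75

75


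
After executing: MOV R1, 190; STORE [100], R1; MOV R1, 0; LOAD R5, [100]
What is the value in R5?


Register and memory trace:
  MOV R1, 190  → R1 = 190
  STORE [100], R1  → mem[100] = 190
  MOV R1, 0  → R1 = 0
  LOAD R5, [100]  → R5 = mem[100] = 190
Final: R5 = 190

190


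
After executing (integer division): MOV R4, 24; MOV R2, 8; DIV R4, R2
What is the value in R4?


Register state trace:
  MOV R4, 24  → R4 = 24
  MOV R2, 8  → R2 = 8
  DIV R4, R2  → R4 = 24 // 8 = 3
Final: R4 = 3

3


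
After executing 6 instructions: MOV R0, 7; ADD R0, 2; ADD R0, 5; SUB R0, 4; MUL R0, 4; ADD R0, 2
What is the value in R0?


Register state trace:
  MOV R0, 7  → R0 = 7
  ADD R0, 2  → R0 = 7 + 2 = 9
  ADD R0, 5  → R0 = 9 + 5 = 14
  SUB R0, 4  → R0 = 14 - 4 = 10
  MUL R0, 4  → R0 = 10 * 4 = 40
  ADD R0, 2  → R0 = 40 + 2 = 42
Final: R0 = 42

42


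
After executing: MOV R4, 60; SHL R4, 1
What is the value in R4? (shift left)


Register state trace:
  MOV R4, 60  → R4 = 60
  SHL R4, 1  → R4 = 60 << 1 = 60 * 2^1 = 120
Final: R4 = 120

120


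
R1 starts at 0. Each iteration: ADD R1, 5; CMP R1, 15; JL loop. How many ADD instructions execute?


Loop trace (R1 starts at 0, target 15, step 5):
  ADD #1: R1 = 0 + 5 = 5  → 5 < 15, loop
  ADD #2: R1 = 5 + 5 = 10  → 10 < 15, loop
  ADD #3: R1 = 10 + 5 = 15  → 15 >= 15, exit
Total ADD instructions: 3

3


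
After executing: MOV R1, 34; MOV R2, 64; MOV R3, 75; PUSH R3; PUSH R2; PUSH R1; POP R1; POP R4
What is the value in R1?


Stack trace (top is rightmost):
  MOV R1, 34  → R1 = 34
  MOV R2, 64  → R2 = 64
  MOV R3, 75  → R3 = 75
  PUSH R3  → stack: [75]
  PUSH R2  → stack: [75, 64]
  PUSH R1  → stack: [75, 64, 34]
  POP R1  → R1 = 34, stack: [75, 64]
  POP R4  → R4 = 64, stack: [75]
Final: R1 = 34

34


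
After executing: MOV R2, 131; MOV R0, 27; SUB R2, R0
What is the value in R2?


Register state trace:
  MOV R2, 131  → R2 = 131
  MOV R0, 27  → R0 = 27
  SUB R2, R0  → R2 = 131 - 27 = 104
Final: R2 = 104

104


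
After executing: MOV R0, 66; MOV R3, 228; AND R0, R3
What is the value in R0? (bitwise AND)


Register state trace:
  MOV R0, 66  → R0 = 66 (0b01000010)
  MOV R3, 228  → R3 = 228 (0b11100100)
  AND R0, R3  → R0 = 66 AND 228 = 64 (0b01000000)
Final: R0 = 64

64


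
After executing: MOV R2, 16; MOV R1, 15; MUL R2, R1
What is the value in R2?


Register state trace:
  MOV R2, 16  → R2 = 16
  MOV R1, 15  → R1 = 15
  MUL R2, R1  → R2 = 16 * 15 = 240
Final: R2 = 240

240


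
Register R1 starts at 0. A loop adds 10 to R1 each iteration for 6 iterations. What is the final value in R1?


Starting value: R1 = 0
  Iter 1: R1 = 0 + 10 = 10
  Iter 2: R1 = 10 + 10 = 20
  Iter 3: R1 = 20 + 10 = 30
  Iter 4: R1 = 30 + 10 = 40
  Iter 5: R1 = 40 + 10 = 50
  Iter 6: R1 = 50 + 10 = 60
Final: R1 = 60

60


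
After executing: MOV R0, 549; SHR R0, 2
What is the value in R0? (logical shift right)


Register state trace:
  MOV R0, 549  → R0 = 549
  SHR R0, 2  → R0 = 549 >> 2 = 549 // 2^2 = 137
Final: R0 = 137

137


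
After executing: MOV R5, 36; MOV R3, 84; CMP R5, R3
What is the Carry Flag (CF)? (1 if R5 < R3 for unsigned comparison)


Register state trace:
  MOV R5, 36  → R5 = 36
  MOV R3, 84  → R3 = 84
  CMP R5, R3  → unsigned 36 - 84: borrow occurs
  36 < 84, so CF = 1
CF = 1

1


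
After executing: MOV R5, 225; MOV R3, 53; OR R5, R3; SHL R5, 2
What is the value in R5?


Register state trace:
  MOV R5, 225  → R5 = 225 (0b11100001)
  MOV R3, 53  → R3 = 53 (0b00110101)
  OR R5, R3  → R5 = 225 OR 53 = 245 (0b11110101)
  SHL R5, 2  → R5 = 245 << 2 = 980
Final: R5 = 980

980


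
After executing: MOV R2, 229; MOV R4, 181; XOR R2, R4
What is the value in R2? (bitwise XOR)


Register state trace:
  MOV R2, 229  → R2 = 229 (0b11100101)
  MOV R4, 181  → R4 = 181 (0b10110101)
  XOR R2, R4  → R2 = 229 XOR 181 = 80 (0b01010000)
Final: R2 = 80

80


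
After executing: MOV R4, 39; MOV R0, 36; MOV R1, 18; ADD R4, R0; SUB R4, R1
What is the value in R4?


Register state trace:
  MOV R4, 39  → R4 = 39
  MOV R0, 36  → R0 = 36
  MOV R1, 18  → R1 = 18
  ADD R4, R0  → R4 = 39 + 36 = 75
  SUB R4, R1  → R4 = 75 - 18 = 57
Final: R4 = 57

57


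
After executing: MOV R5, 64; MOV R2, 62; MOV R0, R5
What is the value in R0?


Register state trace:
  MOV R5, 64  → R5 = 64
  MOV R2, 62  → R2 = 62
  MOV R0, R5  → R0 = 64
Final: R0 = 64

64


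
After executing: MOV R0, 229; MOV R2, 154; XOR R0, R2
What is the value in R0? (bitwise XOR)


Register state trace:
  MOV R0, 229  → R0 = 229 (0b11100101)
  MOV R2, 154  → R2 = 154 (0b10011010)
  XOR R0, R2  → R0 = 229 XOR 154 = 127 (0b01111111)
Final: R0 = 127

127


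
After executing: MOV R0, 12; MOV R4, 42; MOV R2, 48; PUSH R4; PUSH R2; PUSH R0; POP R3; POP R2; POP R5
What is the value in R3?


Stack trace (top is rightmost):
  MOV R0, 12  → R0 = 12
  MOV R4, 42  → R4 = 42
  MOV R2, 48  → R2 = 48
  PUSH R4  → stack: [42]
  PUSH R2  → stack: [42, 48]
  PUSH R0  → stack: [42, 48, 12]
  POP R3  → R3 = 12, stack: [42, 48]
  POP R2  → R2 = 48, stack: [42]
  POP R5  → R5 = 42, stack: []
Final: R3 = 12

12


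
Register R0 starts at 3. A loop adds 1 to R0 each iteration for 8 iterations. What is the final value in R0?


Starting value: R0 = 3
  Iter 1: R0 = 3 + 1 = 4
  Iter 2: R0 = 4 + 1 = 5
  Iter 3: R0 = 5 + 1 = 6
  Iter 4: R0 = 6 + 1 = 7
  Iter 5: R0 = 7 + 1 = 8
  Iter 6: R0 = 8 + 1 = 9
  Iter 7: R0 = 9 + 1 = 10
  Iter 8: R0 = 10 + 1 = 11
Final: R0 = 11

11


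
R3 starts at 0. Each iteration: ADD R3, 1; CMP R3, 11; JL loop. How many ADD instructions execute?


Loop trace (R3 starts at 0, target 11, step 1):
  ADD #1: R3 = 0 + 1 = 1  → 1 < 11, loop
  ADD #2: R3 = 1 + 1 = 2  → 2 < 11, loop
  ADD #3: R3 = 2 + 1 = 3  → 3 < 11, loop
  ADD #4: R3 = 3 + 1 = 4  → 4 < 11, loop
  ADD #5: R3 = 4 + 1 = 5  → 5 < 11, loop
  ADD #6: R3 = 5 + 1 = 6  → 6 < 11, loop
  ADD #7: R3 = 6 + 1 = 7  → 7 < 11, loop
  ADD #8: R3 = 7 + 1 = 8  → 8 < 11, loop
  ADD #9: R3 = 8 + 1 = 9  → 9 < 11, loop
  ADD #10: R3 = 9 + 1 = 10  → 10 < 11, loop
  ADD #11: R3 = 10 + 1 = 11  → 11 >= 11, exit
Total ADD instructions: 11

11


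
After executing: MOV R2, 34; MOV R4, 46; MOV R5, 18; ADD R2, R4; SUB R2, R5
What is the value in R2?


Register state trace:
  MOV R2, 34  → R2 = 34
  MOV R4, 46  → R4 = 46
  MOV R5, 18  → R5 = 18
  ADD R2, R4  → R2 = 34 + 46 = 80
  SUB R2, R5  → R2 = 80 - 18 = 62
Final: R2 = 62

62


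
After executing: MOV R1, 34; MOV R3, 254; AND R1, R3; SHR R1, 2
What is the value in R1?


Register state trace:
  MOV R1, 34  → R1 = 34 (0b00100010)
  MOV R3, 254  → R3 = 254 (0b11111110)
  AND R1, R3  → R1 = 34 AND 254 = 34 (0b00100010)
  SHR R1, 2  → R1 = 34 >> 2 = 8
Final: R1 = 8

8


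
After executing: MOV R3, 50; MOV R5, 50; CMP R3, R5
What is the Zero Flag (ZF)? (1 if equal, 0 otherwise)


Register state trace:
  MOV R3, 50  → R3 = 50
  MOV R5, 50  → R5 = 50
  CMP R3, R5  → computes 50 - 50 = 0
  Result is zero, so values are equal
ZF = 1

1


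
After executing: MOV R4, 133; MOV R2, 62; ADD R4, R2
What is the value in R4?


Register state trace:
  MOV R4, 133  → R4 = 133
  MOV R2, 62  → R2 = 62
  ADD R4, R2  → R4 = 133 + 62 = 195
Final: R4 = 195

195


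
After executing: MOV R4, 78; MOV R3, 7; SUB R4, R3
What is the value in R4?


Register state trace:
  MOV R4, 78  → R4 = 78
  MOV R3, 7  → R3 = 7
  SUB R4, R3  → R4 = 78 - 7 = 71
Final: R4 = 71

71


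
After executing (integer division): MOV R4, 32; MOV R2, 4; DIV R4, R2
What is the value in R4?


Register state trace:
  MOV R4, 32  → R4 = 32
  MOV R2, 4  → R2 = 4
  DIV R4, R2  → R4 = 32 // 4 = 8
Final: R4 = 8

8


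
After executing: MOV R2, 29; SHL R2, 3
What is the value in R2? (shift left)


Register state trace:
  MOV R2, 29  → R2 = 29
  SHL R2, 3  → R2 = 29 << 3 = 29 * 2^3 = 232
Final: R2 = 232

232


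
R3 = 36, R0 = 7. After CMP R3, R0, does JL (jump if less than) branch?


Trace:
  R3 = 36, R0 = 7
  CMP R3, R0  → compares 36 vs 7
  JL checks: is 36 less than 7?
  36 > 7, so condition is false
Branch taken: No

No


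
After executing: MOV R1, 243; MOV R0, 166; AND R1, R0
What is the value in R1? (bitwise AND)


Register state trace:
  MOV R1, 243  → R1 = 243 (0b11110011)
  MOV R0, 166  → R0 = 166 (0b10100110)
  AND R1, R0  → R1 = 243 AND 166 = 162 (0b10100010)
Final: R1 = 162

162


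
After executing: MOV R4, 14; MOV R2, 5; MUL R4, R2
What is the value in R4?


Register state trace:
  MOV R4, 14  → R4 = 14
  MOV R2, 5  → R2 = 5
  MUL R4, R2  → R4 = 14 * 5 = 70
Final: R4 = 70

70


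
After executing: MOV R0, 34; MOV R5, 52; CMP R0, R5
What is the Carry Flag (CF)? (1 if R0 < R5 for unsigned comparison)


Register state trace:
  MOV R0, 34  → R0 = 34
  MOV R5, 52  → R5 = 52
  CMP R0, R5  → unsigned 34 - 52: borrow occurs
  34 < 52, so CF = 1
CF = 1

1


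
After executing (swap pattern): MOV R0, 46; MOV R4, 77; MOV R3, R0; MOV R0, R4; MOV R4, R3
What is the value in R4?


Register state trace (swap pattern):
  MOV R0, 46  → R0 = 46
  MOV R4, 77  → R4 = 77
  MOV R3, R0  → R3 = 46  (save R0)
  MOV R0, R4  → R0 = 77  (R0 gets R4's value)
  MOV R4, R3  → R4 = 46  (R4 gets saved value)
Final: R4 = 46

46


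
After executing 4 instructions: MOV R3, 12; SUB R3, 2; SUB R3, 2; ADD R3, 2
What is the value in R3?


Register state trace:
  MOV R3, 12  → R3 = 12
  SUB R3, 2  → R3 = 12 - 2 = 10
  SUB R3, 2  → R3 = 10 - 2 = 8
  ADD R3, 2  → R3 = 8 + 2 = 10
Final: R3 = 10

10


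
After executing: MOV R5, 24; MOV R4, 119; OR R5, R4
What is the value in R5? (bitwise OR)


Register state trace:
  MOV R5, 24  → R5 = 24 (0b00011000)
  MOV R4, 119  → R4 = 119 (0b01110111)
  OR R5, R4   → R5 = 24 OR 119 = 127 (0b01111111)
Final: R5 = 127

127


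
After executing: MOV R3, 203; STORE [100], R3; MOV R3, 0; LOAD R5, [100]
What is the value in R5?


Register and memory trace:
  MOV R3, 203  → R3 = 203
  STORE [100], R3  → mem[100] = 203
  MOV R3, 0  → R3 = 0
  LOAD R5, [100]  → R5 = mem[100] = 203
Final: R5 = 203

203


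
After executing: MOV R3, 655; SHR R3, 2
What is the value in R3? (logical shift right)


Register state trace:
  MOV R3, 655  → R3 = 655
  SHR R3, 2  → R3 = 655 >> 2 = 655 // 2^2 = 163
Final: R3 = 163

163


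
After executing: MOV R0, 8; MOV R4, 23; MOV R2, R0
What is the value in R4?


Register state trace:
  MOV R0, 8  → R0 = 8
  MOV R4, 23  → R4 = 23
  MOV R2, R0  → R2 = 8
Final: R4 = 23

23


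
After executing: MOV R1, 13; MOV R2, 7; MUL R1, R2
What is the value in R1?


Register state trace:
  MOV R1, 13  → R1 = 13
  MOV R2, 7  → R2 = 7
  MUL R1, R2  → R1 = 13 * 7 = 91
Final: R1 = 91

91


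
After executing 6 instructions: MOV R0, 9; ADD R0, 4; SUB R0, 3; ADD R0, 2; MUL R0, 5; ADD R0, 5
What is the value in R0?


Register state trace:
  MOV R0, 9  → R0 = 9
  ADD R0, 4  → R0 = 9 + 4 = 13
  SUB R0, 3  → R0 = 13 - 3 = 10
  ADD R0, 2  → R0 = 10 + 2 = 12
  MUL R0, 5  → R0 = 12 * 5 = 60
  ADD R0, 5  → R0 = 60 + 5 = 65
Final: R0 = 65

65


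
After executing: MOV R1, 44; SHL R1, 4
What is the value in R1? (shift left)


Register state trace:
  MOV R1, 44  → R1 = 44
  SHL R1, 4  → R1 = 44 << 4 = 44 * 2^4 = 704
Final: R1 = 704

704


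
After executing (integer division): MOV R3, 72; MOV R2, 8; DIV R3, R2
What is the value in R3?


Register state trace:
  MOV R3, 72  → R3 = 72
  MOV R2, 8  → R2 = 8
  DIV R3, R2  → R3 = 72 // 8 = 9
Final: R3 = 9

9


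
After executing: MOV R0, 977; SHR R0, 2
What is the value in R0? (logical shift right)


Register state trace:
  MOV R0, 977  → R0 = 977
  SHR R0, 2  → R0 = 977 >> 2 = 977 // 2^2 = 244
Final: R0 = 244

244


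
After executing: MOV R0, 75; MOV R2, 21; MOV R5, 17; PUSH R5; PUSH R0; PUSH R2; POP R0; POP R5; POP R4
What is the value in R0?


Stack trace (top is rightmost):
  MOV R0, 75  → R0 = 75
  MOV R2, 21  → R2 = 21
  MOV R5, 17  → R5 = 17
  PUSH R5  → stack: [17]
  PUSH R0  → stack: [17, 75]
  PUSH R2  → stack: [17, 75, 21]
  POP R0  → R0 = 21, stack: [17, 75]
  POP R5  → R5 = 75, stack: [17]
  POP R4  → R4 = 17, stack: []
Final: R0 = 21

21


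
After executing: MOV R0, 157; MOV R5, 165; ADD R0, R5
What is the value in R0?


Register state trace:
  MOV R0, 157  → R0 = 157
  MOV R5, 165  → R5 = 165
  ADD R0, R5  → R0 = 157 + 165 = 322
Final: R0 = 322

322


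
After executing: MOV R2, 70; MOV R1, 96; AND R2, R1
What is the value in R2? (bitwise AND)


Register state trace:
  MOV R2, 70  → R2 = 70 (0b01000110)
  MOV R1, 96  → R1 = 96 (0b01100000)
  AND R2, R1  → R2 = 70 AND 96 = 64 (0b01000000)
Final: R2 = 64

64


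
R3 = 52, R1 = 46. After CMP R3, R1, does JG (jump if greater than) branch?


Trace:
  R3 = 52, R1 = 46
  CMP R3, R1  → compares 52 vs 46
  JG checks: is 52 greater than 46?
  52 > 46, so condition is true
Branch taken: Yes

Yes


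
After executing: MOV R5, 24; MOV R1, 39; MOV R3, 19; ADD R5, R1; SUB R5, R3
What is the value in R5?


Register state trace:
  MOV R5, 24  → R5 = 24
  MOV R1, 39  → R1 = 39
  MOV R3, 19  → R3 = 19
  ADD R5, R1  → R5 = 24 + 39 = 63
  SUB R5, R3  → R5 = 63 - 19 = 44
Final: R5 = 44

44


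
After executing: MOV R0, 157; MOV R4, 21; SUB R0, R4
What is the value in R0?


Register state trace:
  MOV R0, 157  → R0 = 157
  MOV R4, 21  → R4 = 21
  SUB R0, R4  → R0 = 157 - 21 = 136
Final: R0 = 136

136


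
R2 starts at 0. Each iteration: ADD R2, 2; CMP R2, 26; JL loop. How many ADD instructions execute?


Loop trace (R2 starts at 0, target 26, step 2):
  ADD #1: R2 = 0 + 2 = 2  → 2 < 26, loop
  ADD #2: R2 = 2 + 2 = 4  → 4 < 26, loop
  ADD #3: R2 = 4 + 2 = 6  → 6 < 26, loop
  ADD #4: R2 = 6 + 2 = 8  → 8 < 26, loop
  ADD #5: R2 = 8 + 2 = 10  → 10 < 26, loop
  ADD #6: R2 = 10 + 2 = 12  → 12 < 26, loop
  ADD #7: R2 = 12 + 2 = 14  → 14 < 26, loop
  ADD #8: R2 = 14 + 2 = 16  → 16 < 26, loop
  ADD #9: R2 = 16 + 2 = 18  → 18 < 26, loop
  ADD #10: R2 = 18 + 2 = 20  → 20 < 26, loop
  ADD #11: R2 = 20 + 2 = 22  → 22 < 26, loop
  ADD #12: R2 = 22 + 2 = 24  → 24 < 26, loop
  ADD #13: R2 = 24 + 2 = 26  → 26 >= 26, exit
Total ADD instructions: 13

13


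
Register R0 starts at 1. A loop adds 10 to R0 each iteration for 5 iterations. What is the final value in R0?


Starting value: R0 = 1
  Iter 1: R0 = 1 + 10 = 11
  Iter 2: R0 = 11 + 10 = 21
  Iter 3: R0 = 21 + 10 = 31
  Iter 4: R0 = 31 + 10 = 41
  Iter 5: R0 = 41 + 10 = 51
Final: R0 = 51

51


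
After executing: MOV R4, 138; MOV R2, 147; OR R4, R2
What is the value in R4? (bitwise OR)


Register state trace:
  MOV R4, 138  → R4 = 138 (0b10001010)
  MOV R2, 147  → R2 = 147 (0b10010011)
  OR R4, R2   → R4 = 138 OR 147 = 155 (0b10011011)
Final: R4 = 155

155


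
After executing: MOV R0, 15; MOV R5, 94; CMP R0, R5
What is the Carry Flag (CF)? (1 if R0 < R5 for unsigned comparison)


Register state trace:
  MOV R0, 15  → R0 = 15
  MOV R5, 94  → R5 = 94
  CMP R0, R5  → unsigned 15 - 94: borrow occurs
  15 < 94, so CF = 1
CF = 1

1


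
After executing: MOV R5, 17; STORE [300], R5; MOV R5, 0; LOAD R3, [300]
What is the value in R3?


Register and memory trace:
  MOV R5, 17  → R5 = 17
  STORE [300], R5  → mem[300] = 17
  MOV R5, 0  → R5 = 0
  LOAD R3, [300]  → R3 = mem[300] = 17
Final: R3 = 17

17


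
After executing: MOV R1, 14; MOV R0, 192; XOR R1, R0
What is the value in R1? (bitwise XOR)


Register state trace:
  MOV R1, 14  → R1 = 14 (0b00001110)
  MOV R0, 192  → R0 = 192 (0b11000000)
  XOR R1, R0  → R1 = 14 XOR 192 = 206 (0b11001110)
Final: R1 = 206

206


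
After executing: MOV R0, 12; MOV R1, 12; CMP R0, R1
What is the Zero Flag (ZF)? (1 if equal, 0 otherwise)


Register state trace:
  MOV R0, 12  → R0 = 12
  MOV R1, 12  → R1 = 12
  CMP R0, R1  → computes 12 - 12 = 0
  Result is zero, so values are equal
ZF = 1

1


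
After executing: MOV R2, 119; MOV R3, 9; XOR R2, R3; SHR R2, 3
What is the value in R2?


Register state trace:
  MOV R2, 119  → R2 = 119 (0b01110111)
  MOV R3, 9  → R3 = 9 (0b00001001)
  XOR R2, R3  → R2 = 119 XOR 9 = 126 (0b01111110)
  SHR R2, 3  → R2 = 126 >> 3 = 15
Final: R2 = 15

15


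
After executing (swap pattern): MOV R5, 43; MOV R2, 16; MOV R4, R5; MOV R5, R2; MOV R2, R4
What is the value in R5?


Register state trace (swap pattern):
  MOV R5, 43  → R5 = 43
  MOV R2, 16  → R2 = 16
  MOV R4, R5  → R4 = 43  (save R5)
  MOV R5, R2  → R5 = 16  (R5 gets R2's value)
  MOV R2, R4  → R2 = 43  (R2 gets saved value)
Final: R5 = 16

16


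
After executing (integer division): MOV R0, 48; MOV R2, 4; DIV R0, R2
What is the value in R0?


Register state trace:
  MOV R0, 48  → R0 = 48
  MOV R2, 4  → R2 = 4
  DIV R0, R2  → R0 = 48 // 4 = 12
Final: R0 = 12

12


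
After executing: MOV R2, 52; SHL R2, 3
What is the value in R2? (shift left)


Register state trace:
  MOV R2, 52  → R2 = 52
  SHL R2, 3  → R2 = 52 << 3 = 52 * 2^3 = 416
Final: R2 = 416

416


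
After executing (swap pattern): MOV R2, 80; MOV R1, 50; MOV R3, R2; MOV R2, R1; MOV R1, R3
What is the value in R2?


Register state trace (swap pattern):
  MOV R2, 80  → R2 = 80
  MOV R1, 50  → R1 = 50
  MOV R3, R2  → R3 = 80  (save R2)
  MOV R2, R1  → R2 = 50  (R2 gets R1's value)
  MOV R1, R3  → R1 = 80  (R1 gets saved value)
Final: R2 = 50

50


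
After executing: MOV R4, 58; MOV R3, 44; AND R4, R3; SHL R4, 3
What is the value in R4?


Register state trace:
  MOV R4, 58  → R4 = 58 (0b00111010)
  MOV R3, 44  → R3 = 44 (0b00101100)
  AND R4, R3  → R4 = 58 AND 44 = 40 (0b00101000)
  SHL R4, 3  → R4 = 40 << 3 = 320
Final: R4 = 320

320


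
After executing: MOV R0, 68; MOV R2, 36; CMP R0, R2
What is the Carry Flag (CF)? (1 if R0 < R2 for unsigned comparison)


Register state trace:
  MOV R0, 68  → R0 = 68
  MOV R2, 36  → R2 = 36
  CMP R0, R2  → unsigned 68 - 36: no borrow
  68 >= 36, so CF = 0
CF = 0

0


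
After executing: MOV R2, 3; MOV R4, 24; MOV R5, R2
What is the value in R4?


Register state trace:
  MOV R2, 3  → R2 = 3
  MOV R4, 24  → R4 = 24
  MOV R5, R2  → R5 = 3
Final: R4 = 24

24


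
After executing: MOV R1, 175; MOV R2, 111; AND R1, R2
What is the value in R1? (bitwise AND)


Register state trace:
  MOV R1, 175  → R1 = 175 (0b10101111)
  MOV R2, 111  → R2 = 111 (0b01101111)
  AND R1, R2  → R1 = 175 AND 111 = 47 (0b00101111)
Final: R1 = 47

47


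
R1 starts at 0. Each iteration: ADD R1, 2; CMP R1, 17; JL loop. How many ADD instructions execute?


Loop trace (R1 starts at 0, target 17, step 2):
  ADD #1: R1 = 0 + 2 = 2  → 2 < 17, loop
  ADD #2: R1 = 2 + 2 = 4  → 4 < 17, loop
  ADD #3: R1 = 4 + 2 = 6  → 6 < 17, loop
  ADD #4: R1 = 6 + 2 = 8  → 8 < 17, loop
  ADD #5: R1 = 8 + 2 = 10  → 10 < 17, loop
  ADD #6: R1 = 10 + 2 = 12  → 12 < 17, loop
  ADD #7: R1 = 12 + 2 = 14  → 14 < 17, loop
  ADD #8: R1 = 14 + 2 = 16  → 16 < 17, loop
  ADD #9: R1 = 16 + 2 = 18  → 18 >= 17, exit
Total ADD instructions: 9

9


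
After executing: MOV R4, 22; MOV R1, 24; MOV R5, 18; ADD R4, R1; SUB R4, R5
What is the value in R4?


Register state trace:
  MOV R4, 22  → R4 = 22
  MOV R1, 24  → R1 = 24
  MOV R5, 18  → R5 = 18
  ADD R4, R1  → R4 = 22 + 24 = 46
  SUB R4, R5  → R4 = 46 - 18 = 28
Final: R4 = 28

28


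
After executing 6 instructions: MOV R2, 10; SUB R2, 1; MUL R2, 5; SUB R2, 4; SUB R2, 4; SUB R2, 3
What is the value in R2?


Register state trace:
  MOV R2, 10  → R2 = 10
  SUB R2, 1  → R2 = 10 - 1 = 9
  MUL R2, 5  → R2 = 9 * 5 = 45
  SUB R2, 4  → R2 = 45 - 4 = 41
  SUB R2, 4  → R2 = 41 - 4 = 37
  SUB R2, 3  → R2 = 37 - 3 = 34
Final: R2 = 34

34


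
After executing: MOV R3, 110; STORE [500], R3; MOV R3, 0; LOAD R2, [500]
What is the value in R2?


Register and memory trace:
  MOV R3, 110  → R3 = 110
  STORE [500], R3  → mem[500] = 110
  MOV R3, 0  → R3 = 0
  LOAD R2, [500]  → R2 = mem[500] = 110
Final: R2 = 110

110


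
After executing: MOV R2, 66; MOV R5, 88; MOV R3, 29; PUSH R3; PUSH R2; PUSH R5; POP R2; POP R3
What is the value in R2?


Stack trace (top is rightmost):
  MOV R2, 66  → R2 = 66
  MOV R5, 88  → R5 = 88
  MOV R3, 29  → R3 = 29
  PUSH R3  → stack: [29]
  PUSH R2  → stack: [29, 66]
  PUSH R5  → stack: [29, 66, 88]
  POP R2  → R2 = 88, stack: [29, 66]
  POP R3  → R3 = 66, stack: [29]
Final: R2 = 88

88


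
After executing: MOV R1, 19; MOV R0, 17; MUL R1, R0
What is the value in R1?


Register state trace:
  MOV R1, 19  → R1 = 19
  MOV R0, 17  → R0 = 17
  MUL R1, R0  → R1 = 19 * 17 = 323
Final: R1 = 323

323


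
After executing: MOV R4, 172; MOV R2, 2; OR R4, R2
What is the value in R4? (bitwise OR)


Register state trace:
  MOV R4, 172  → R4 = 172 (0b10101100)
  MOV R2, 2  → R2 = 2 (0b00000010)
  OR R4, R2   → R4 = 172 OR 2 = 174 (0b10101110)
Final: R4 = 174

174


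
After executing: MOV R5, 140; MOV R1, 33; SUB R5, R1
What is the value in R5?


Register state trace:
  MOV R5, 140  → R5 = 140
  MOV R1, 33  → R1 = 33
  SUB R5, R1  → R5 = 140 - 33 = 107
Final: R5 = 107

107


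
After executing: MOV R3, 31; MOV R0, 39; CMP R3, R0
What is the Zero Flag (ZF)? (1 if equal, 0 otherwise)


Register state trace:
  MOV R3, 31  → R3 = 31
  MOV R0, 39  → R0 = 39
  CMP R3, R0  → computes 31 - 39 = -8
  Result is nonzero, so values are not equal
ZF = 0

0


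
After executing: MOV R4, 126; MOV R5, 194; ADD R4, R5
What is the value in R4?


Register state trace:
  MOV R4, 126  → R4 = 126
  MOV R5, 194  → R5 = 194
  ADD R4, R5  → R4 = 126 + 194 = 320
Final: R4 = 320

320


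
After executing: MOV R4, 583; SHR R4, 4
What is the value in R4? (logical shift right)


Register state trace:
  MOV R4, 583  → R4 = 583
  SHR R4, 4  → R4 = 583 >> 4 = 583 // 2^4 = 36
Final: R4 = 36

36


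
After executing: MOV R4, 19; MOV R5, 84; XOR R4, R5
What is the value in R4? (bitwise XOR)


Register state trace:
  MOV R4, 19  → R4 = 19 (0b00010011)
  MOV R5, 84  → R5 = 84 (0b01010100)
  XOR R4, R5  → R4 = 19 XOR 84 = 71 (0b01000111)
Final: R4 = 71

71


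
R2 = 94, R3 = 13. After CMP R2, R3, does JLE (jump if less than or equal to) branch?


Trace:
  R2 = 94, R3 = 13
  CMP R2, R3  → compares 94 vs 13
  JLE checks: is 94 less than or equal to 13?
  94 > 13, so condition is false
Branch taken: No

No


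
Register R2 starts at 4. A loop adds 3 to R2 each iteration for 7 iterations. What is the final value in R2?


Starting value: R2 = 4
  Iter 1: R2 = 4 + 3 = 7
  Iter 2: R2 = 7 + 3 = 10
  Iter 3: R2 = 10 + 3 = 13
  Iter 4: R2 = 13 + 3 = 16
  Iter 5: R2 = 16 + 3 = 19
  Iter 6: R2 = 19 + 3 = 22
  Iter 7: R2 = 22 + 3 = 25
Final: R2 = 25

25


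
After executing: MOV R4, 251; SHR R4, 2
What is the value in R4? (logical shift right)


Register state trace:
  MOV R4, 251  → R4 = 251
  SHR R4, 2  → R4 = 251 >> 2 = 251 // 2^2 = 62
Final: R4 = 62

62


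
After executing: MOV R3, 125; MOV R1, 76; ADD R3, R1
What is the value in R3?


Register state trace:
  MOV R3, 125  → R3 = 125
  MOV R1, 76  → R1 = 76
  ADD R3, R1  → R3 = 125 + 76 = 201
Final: R3 = 201

201


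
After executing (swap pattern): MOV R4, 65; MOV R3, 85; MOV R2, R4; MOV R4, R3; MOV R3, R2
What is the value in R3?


Register state trace (swap pattern):
  MOV R4, 65  → R4 = 65
  MOV R3, 85  → R3 = 85
  MOV R2, R4  → R2 = 65  (save R4)
  MOV R4, R3  → R4 = 85  (R4 gets R3's value)
  MOV R3, R2  → R3 = 65  (R3 gets saved value)
Final: R3 = 65

65


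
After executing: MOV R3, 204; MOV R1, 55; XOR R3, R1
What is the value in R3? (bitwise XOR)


Register state trace:
  MOV R3, 204  → R3 = 204 (0b11001100)
  MOV R1, 55  → R1 = 55 (0b00110111)
  XOR R3, R1  → R3 = 204 XOR 55 = 251 (0b11111011)
Final: R3 = 251

251


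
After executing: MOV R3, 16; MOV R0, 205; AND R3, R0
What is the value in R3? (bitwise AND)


Register state trace:
  MOV R3, 16  → R3 = 16 (0b00010000)
  MOV R0, 205  → R0 = 205 (0b11001101)
  AND R3, R0  → R3 = 16 AND 205 = 0 (0b00000000)
Final: R3 = 0

0


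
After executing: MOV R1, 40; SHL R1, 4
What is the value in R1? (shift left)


Register state trace:
  MOV R1, 40  → R1 = 40
  SHL R1, 4  → R1 = 40 << 4 = 40 * 2^4 = 640
Final: R1 = 640

640


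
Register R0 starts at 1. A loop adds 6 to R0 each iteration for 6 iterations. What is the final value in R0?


Starting value: R0 = 1
  Iter 1: R0 = 1 + 6 = 7
  Iter 2: R0 = 7 + 6 = 13
  Iter 3: R0 = 13 + 6 = 19
  Iter 4: R0 = 19 + 6 = 25
  Iter 5: R0 = 25 + 6 = 31
  Iter 6: R0 = 31 + 6 = 37
Final: R0 = 37

37


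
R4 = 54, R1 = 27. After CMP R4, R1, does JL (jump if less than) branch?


Trace:
  R4 = 54, R1 = 27
  CMP R4, R1  → compares 54 vs 27
  JL checks: is 54 less than 27?
  54 > 27, so condition is false
Branch taken: No

No


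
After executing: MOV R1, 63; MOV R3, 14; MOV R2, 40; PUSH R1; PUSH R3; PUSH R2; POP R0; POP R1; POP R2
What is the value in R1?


Stack trace (top is rightmost):
  MOV R1, 63  → R1 = 63
  MOV R3, 14  → R3 = 14
  MOV R2, 40  → R2 = 40
  PUSH R1  → stack: [63]
  PUSH R3  → stack: [63, 14]
  PUSH R2  → stack: [63, 14, 40]
  POP R0  → R0 = 40, stack: [63, 14]
  POP R1  → R1 = 14, stack: [63]
  POP R2  → R2 = 63, stack: []
Final: R1 = 14

14


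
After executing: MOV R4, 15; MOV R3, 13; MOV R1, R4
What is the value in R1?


Register state trace:
  MOV R4, 15  → R4 = 15
  MOV R3, 13  → R3 = 13
  MOV R1, R4  → R1 = 15
Final: R1 = 15

15


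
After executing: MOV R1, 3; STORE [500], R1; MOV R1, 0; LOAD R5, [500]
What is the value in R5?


Register and memory trace:
  MOV R1, 3  → R1 = 3
  STORE [500], R1  → mem[500] = 3
  MOV R1, 0  → R1 = 0
  LOAD R5, [500]  → R5 = mem[500] = 3
Final: R5 = 3

3


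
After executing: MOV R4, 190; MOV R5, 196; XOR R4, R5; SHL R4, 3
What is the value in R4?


Register state trace:
  MOV R4, 190  → R4 = 190 (0b10111110)
  MOV R5, 196  → R5 = 196 (0b11000100)
  XOR R4, R5  → R4 = 190 XOR 196 = 122 (0b01111010)
  SHL R4, 3  → R4 = 122 << 3 = 976
Final: R4 = 976

976


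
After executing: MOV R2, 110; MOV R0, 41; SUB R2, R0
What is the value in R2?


Register state trace:
  MOV R2, 110  → R2 = 110
  MOV R0, 41  → R0 = 41
  SUB R2, R0  → R2 = 110 - 41 = 69
Final: R2 = 69

69


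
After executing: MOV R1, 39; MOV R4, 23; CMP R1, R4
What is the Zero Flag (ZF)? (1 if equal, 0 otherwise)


Register state trace:
  MOV R1, 39  → R1 = 39
  MOV R4, 23  → R4 = 23
  CMP R1, R4  → computes 39 - 23 = 16
  Result is nonzero, so values are not equal
ZF = 0

0


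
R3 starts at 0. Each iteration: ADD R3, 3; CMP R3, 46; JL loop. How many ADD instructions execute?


Loop trace (R3 starts at 0, target 46, step 3):
  ADD #1: R3 = 0 + 3 = 3  → 3 < 46, loop
  ADD #2: R3 = 3 + 3 = 6  → 6 < 46, loop
  ADD #3: R3 = 6 + 3 = 9  → 9 < 46, loop
  ADD #4: R3 = 9 + 3 = 12  → 12 < 46, loop
  ADD #5: R3 = 12 + 3 = 15  → 15 < 46, loop
  ADD #6: R3 = 15 + 3 = 18  → 18 < 46, loop
  ADD #7: R3 = 18 + 3 = 21  → 21 < 46, loop
  ADD #8: R3 = 21 + 3 = 24  → 24 < 46, loop
  ADD #9: R3 = 24 + 3 = 27  → 27 < 46, loop
  ADD #10: R3 = 27 + 3 = 30  → 30 < 46, loop
  ADD #11: R3 = 30 + 3 = 33  → 33 < 46, loop
  ADD #12: R3 = 33 + 3 = 36  → 36 < 46, loop
  ADD #13: R3 = 36 + 3 = 39  → 39 < 46, loop
  ADD #14: R3 = 39 + 3 = 42  → 42 < 46, loop
  ADD #15: R3 = 42 + 3 = 45  → 45 < 46, loop
  ADD #16: R3 = 45 + 3 = 48  → 48 >= 46, exit
Total ADD instructions: 16

16


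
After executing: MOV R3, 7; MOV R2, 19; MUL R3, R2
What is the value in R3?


Register state trace:
  MOV R3, 7  → R3 = 7
  MOV R2, 19  → R2 = 19
  MUL R3, R2  → R3 = 7 * 19 = 133
Final: R3 = 133

133


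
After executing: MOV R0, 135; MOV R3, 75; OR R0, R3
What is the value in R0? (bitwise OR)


Register state trace:
  MOV R0, 135  → R0 = 135 (0b10000111)
  MOV R3, 75  → R3 = 75 (0b01001011)
  OR R0, R3   → R0 = 135 OR 75 = 207 (0b11001111)
Final: R0 = 207

207


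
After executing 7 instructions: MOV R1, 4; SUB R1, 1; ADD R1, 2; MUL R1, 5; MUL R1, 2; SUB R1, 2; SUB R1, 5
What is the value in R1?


Register state trace:
  MOV R1, 4  → R1 = 4
  SUB R1, 1  → R1 = 4 - 1 = 3
  ADD R1, 2  → R1 = 3 + 2 = 5
  MUL R1, 5  → R1 = 5 * 5 = 25
  MUL R1, 2  → R1 = 25 * 2 = 50
  SUB R1, 2  → R1 = 50 - 2 = 48
  SUB R1, 5  → R1 = 48 - 5 = 43
Final: R1 = 43

43


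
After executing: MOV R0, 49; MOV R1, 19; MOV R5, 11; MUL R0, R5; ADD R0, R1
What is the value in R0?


Register state trace:
  MOV R0, 49  → R0 = 49
  MOV R1, 19  → R1 = 19
  MOV R5, 11  → R5 = 11
  MUL R0, R5  → R0 = 49 * 11 = 539
  ADD R0, R1  → R0 = 539 + 19 = 558
Final: R0 = 558

558
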